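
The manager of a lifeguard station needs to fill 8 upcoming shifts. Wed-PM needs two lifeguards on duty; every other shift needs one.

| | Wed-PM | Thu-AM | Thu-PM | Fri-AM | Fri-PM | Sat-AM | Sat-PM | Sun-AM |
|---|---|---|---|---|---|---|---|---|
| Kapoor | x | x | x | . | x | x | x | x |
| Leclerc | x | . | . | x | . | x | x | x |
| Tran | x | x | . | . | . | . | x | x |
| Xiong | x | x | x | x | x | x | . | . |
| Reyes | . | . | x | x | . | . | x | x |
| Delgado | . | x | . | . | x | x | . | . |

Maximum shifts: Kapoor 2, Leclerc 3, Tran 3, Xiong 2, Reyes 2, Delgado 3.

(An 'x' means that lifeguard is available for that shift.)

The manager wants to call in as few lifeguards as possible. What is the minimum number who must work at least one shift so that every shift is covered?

4

9 slots to fill and no one can take more than 3, so at least ⌈9/3⌉ = 3 lifeguards are needed.
No set of 3 lifeguards can cover every shift (each such set leaves at least one shift with no one available or exceeds a cap).
Kapoor, Leclerc, Tran, and Xiong alone can cover everything: Wed-PM→Tran+Xiong, Thu-AM→Tran, Thu-PM→Kapoor, Fri-AM→Leclerc, Fri-PM→Kapoor, Sat-AM→Leclerc, Sat-PM→Leclerc, Sun-AM→Tran.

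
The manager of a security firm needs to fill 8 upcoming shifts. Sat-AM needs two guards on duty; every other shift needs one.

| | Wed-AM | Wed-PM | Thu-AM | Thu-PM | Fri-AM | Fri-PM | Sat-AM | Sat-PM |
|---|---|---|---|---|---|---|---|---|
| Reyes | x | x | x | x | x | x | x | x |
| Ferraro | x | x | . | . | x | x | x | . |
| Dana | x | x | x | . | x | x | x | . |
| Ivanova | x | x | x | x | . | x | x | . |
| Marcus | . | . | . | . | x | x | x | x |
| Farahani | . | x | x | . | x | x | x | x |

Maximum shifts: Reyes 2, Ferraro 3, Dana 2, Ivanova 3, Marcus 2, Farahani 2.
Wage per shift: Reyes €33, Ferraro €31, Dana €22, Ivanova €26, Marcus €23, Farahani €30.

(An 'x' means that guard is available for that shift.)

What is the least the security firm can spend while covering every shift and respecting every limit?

Picking the cheapest available guard for each shift independently would cost €204, but that ignores the shift limits.
An optimal schedule: Wed-AM→Dana, Wed-PM→Ivanova, Thu-AM→Dana, Thu-PM→Ivanova, Fri-AM→Marcus, Fri-PM→Farahani, Sat-AM→Ivanova+Farahani, Sat-PM→Marcus.
Total: 22 + 26 + 22 + 26 + 23 + 30 + 26 + 30 + 23 = €228.

€228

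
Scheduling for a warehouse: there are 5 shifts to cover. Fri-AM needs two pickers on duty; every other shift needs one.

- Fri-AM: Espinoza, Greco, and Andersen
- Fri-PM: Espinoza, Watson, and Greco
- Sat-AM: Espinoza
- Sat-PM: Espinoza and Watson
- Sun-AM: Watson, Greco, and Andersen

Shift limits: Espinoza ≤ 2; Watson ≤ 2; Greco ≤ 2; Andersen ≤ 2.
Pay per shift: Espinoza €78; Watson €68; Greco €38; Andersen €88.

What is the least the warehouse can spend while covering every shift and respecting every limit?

€368

Sat-AM can only be covered by Espinoza, so that assignment is forced.
Picking the cheapest available picker for each shift independently would cost €338, but that ignores the shift limits.
An optimal schedule: Fri-AM→Greco+Espinoza, Fri-PM→Greco, Sat-AM→Espinoza, Sat-PM→Watson, Sun-AM→Watson.
Total: 38 + 78 + 38 + 78 + 68 + 68 = €368.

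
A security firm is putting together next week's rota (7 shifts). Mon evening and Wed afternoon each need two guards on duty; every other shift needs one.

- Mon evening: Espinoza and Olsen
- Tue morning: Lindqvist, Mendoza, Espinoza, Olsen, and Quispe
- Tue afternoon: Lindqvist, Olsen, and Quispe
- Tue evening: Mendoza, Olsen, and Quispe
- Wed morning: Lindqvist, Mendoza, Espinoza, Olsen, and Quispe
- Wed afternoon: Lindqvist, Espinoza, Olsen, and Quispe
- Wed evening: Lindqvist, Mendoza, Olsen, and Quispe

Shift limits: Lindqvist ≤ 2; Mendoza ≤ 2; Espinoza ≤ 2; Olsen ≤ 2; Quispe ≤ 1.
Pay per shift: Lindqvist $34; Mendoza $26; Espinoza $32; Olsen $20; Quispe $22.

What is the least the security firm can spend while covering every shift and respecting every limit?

$246

Mon evening can only be covered by Espinoza and Olsen, so that assignment is forced.
Picking the cheapest available guard for each shift independently would cost $194, but that ignores the shift limits.
An optimal schedule: Mon evening→Espinoza+Olsen, Tue morning→Mendoza, Tue afternoon→Lindqvist, Tue evening→Mendoza, Wed morning→Espinoza, Wed afternoon→Olsen+Quispe, Wed evening→Lindqvist.
Total: 32 + 20 + 26 + 34 + 26 + 32 + 20 + 22 + 34 = $246.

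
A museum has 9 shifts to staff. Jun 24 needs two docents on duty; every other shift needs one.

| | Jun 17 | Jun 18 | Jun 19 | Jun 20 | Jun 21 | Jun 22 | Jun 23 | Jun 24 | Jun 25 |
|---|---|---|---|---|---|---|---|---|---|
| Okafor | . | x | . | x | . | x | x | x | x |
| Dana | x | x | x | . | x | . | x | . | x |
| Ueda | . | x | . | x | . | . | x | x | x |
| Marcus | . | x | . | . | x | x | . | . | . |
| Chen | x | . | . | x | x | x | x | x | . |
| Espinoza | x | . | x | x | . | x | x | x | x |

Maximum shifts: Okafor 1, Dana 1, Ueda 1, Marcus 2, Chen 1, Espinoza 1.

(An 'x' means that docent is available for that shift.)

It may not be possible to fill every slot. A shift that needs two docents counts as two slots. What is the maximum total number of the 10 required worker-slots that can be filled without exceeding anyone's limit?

Total capacity across all docents is 1+1+1+2+1+1 = 7, and 10 slots are needed, so at most 7 can be filled.
An assignment achieving 7: Jun 17→Chen, Jun 18→Okafor, Jun 19→Dana, Jun 20→Ueda, Jun 21→Marcus, Jun 22→Marcus, Jun 24→Espinoza.
Loads: Okafor 1/1, Dana 1/1, Ueda 1/1, Marcus 2/2, Chen 1/1, Espinoza 1/1.

7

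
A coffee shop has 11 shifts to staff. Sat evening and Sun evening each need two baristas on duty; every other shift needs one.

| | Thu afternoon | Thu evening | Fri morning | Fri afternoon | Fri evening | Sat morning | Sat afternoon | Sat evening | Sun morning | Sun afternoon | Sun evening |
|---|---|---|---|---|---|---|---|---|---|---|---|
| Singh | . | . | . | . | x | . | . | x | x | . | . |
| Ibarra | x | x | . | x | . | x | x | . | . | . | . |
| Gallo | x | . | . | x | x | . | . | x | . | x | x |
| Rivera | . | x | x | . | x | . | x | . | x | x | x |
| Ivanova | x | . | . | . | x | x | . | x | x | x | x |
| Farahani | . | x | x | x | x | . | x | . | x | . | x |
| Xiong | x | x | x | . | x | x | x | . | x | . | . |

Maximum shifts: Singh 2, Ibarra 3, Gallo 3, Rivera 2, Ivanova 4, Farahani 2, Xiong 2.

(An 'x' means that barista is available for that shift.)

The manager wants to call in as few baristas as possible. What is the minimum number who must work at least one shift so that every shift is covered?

13 slots to fill and no one can take more than 4, so at least ⌈13/4⌉ = 4 baristas are needed.
Any 4 baristas together have capacity at most 4+3+3+2 = 12 < 13 slots, so 4 can never suffice.
Singh, Ibarra, Gallo, Rivera, and Ivanova alone can cover everything: Thu afternoon→Gallo, Thu evening→Ibarra, Fri morning→Rivera, Fri afternoon→Ibarra, Fri evening→Ivanova, Sat morning→Ibarra, Sat afternoon→Rivera, Sat evening→Singh+Gallo, Sun morning→Singh, Sun afternoon→Ivanova, Sun evening→Gallo+Ivanova.

5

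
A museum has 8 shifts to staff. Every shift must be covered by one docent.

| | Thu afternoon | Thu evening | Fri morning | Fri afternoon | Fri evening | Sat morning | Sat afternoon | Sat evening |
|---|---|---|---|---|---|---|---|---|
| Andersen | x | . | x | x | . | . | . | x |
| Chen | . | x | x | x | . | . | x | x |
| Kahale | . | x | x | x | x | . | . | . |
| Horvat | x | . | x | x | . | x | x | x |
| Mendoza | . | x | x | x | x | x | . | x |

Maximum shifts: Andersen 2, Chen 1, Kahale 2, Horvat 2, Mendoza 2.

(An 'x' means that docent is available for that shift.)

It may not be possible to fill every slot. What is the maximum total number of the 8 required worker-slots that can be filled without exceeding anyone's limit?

Total capacity across all docents is 2+1+2+2+2 = 9, and 8 slots are needed, so at most 8 can be filled.
An assignment achieving 8: Thu afternoon→Andersen, Thu evening→Kahale, Fri morning→Horvat, Fri afternoon→Mendoza, Fri evening→Kahale, Sat morning→Horvat, Sat afternoon→Chen, Sat evening→Andersen.
Loads: Andersen 2/2, Chen 1/1, Kahale 2/2, Horvat 2/2, Mendoza 1/2.

8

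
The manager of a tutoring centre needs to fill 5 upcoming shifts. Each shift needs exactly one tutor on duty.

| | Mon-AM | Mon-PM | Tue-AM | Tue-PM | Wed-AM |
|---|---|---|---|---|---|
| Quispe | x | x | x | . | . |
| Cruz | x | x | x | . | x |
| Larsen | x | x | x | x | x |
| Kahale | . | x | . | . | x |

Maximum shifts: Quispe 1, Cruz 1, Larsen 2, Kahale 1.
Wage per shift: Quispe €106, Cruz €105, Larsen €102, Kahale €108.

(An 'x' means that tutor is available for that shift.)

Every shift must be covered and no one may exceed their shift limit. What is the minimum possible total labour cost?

€523

Tue-PM can only be covered by Larsen, so that assignment is forced.
Picking the cheapest available tutor for each shift independently would cost €510, but that ignores the shift limits.
An optimal schedule: Mon-AM→Quispe, Mon-PM→Kahale, Tue-AM→Cruz, Tue-PM→Larsen, Wed-AM→Larsen.
Total: 106 + 108 + 105 + 102 + 102 = €523.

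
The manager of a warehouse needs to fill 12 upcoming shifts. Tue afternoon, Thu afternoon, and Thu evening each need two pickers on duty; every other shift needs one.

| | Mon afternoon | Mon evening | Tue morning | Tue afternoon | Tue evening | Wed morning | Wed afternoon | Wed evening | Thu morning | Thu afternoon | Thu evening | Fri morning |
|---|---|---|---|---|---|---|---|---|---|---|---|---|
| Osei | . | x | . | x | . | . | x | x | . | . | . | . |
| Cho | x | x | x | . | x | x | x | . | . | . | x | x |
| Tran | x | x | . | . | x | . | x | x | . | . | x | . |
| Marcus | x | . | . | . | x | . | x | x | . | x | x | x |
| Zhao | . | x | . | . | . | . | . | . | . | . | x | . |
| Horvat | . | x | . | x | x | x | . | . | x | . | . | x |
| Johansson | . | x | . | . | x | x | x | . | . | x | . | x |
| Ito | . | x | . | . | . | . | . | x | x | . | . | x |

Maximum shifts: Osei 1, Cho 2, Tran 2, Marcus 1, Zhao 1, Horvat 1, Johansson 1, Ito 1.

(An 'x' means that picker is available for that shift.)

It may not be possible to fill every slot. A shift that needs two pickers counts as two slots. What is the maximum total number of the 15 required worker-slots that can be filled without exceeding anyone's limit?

Total capacity across all pickers is 1+2+2+1+1+1+1+1 = 10, and 15 slots are needed, so at most 10 can be filled.
An assignment achieving 10: Mon afternoon→Cho, Tue morning→Cho, Tue afternoon→Osei+Horvat, Wed evening→Tran, Thu morning→Ito, Thu afternoon→Marcus+Johansson, Thu evening→Tran+Zhao.
Loads: Osei 1/1, Cho 2/2, Tran 2/2, Marcus 1/1, Zhao 1/1, Horvat 1/1, Johansson 1/1, Ito 1/1.

10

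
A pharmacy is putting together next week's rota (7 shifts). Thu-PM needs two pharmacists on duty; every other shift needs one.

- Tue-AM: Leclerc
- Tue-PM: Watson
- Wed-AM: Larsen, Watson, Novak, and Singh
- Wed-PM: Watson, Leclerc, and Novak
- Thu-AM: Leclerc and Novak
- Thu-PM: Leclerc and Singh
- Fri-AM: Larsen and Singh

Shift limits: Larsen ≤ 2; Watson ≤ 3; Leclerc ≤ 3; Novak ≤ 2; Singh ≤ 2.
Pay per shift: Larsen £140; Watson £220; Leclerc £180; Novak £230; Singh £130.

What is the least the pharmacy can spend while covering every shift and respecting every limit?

£1380

Tue-AM can only be covered by Leclerc, so that assignment is forced.
Tue-PM can only be covered by Watson, so that assignment is forced.
Thu-PM can only be covered by Leclerc and Singh, so that assignment is forced.
Picking the cheapest available pharmacist for each shift independently would cost £1330, but that ignores the shift limits.
An optimal schedule: Tue-AM→Leclerc, Tue-PM→Watson, Wed-AM→Larsen, Wed-PM→Watson, Thu-AM→Leclerc, Thu-PM→Singh+Leclerc, Fri-AM→Singh.
Total: 180 + 220 + 140 + 220 + 180 + 130 + 180 + 130 = £1380.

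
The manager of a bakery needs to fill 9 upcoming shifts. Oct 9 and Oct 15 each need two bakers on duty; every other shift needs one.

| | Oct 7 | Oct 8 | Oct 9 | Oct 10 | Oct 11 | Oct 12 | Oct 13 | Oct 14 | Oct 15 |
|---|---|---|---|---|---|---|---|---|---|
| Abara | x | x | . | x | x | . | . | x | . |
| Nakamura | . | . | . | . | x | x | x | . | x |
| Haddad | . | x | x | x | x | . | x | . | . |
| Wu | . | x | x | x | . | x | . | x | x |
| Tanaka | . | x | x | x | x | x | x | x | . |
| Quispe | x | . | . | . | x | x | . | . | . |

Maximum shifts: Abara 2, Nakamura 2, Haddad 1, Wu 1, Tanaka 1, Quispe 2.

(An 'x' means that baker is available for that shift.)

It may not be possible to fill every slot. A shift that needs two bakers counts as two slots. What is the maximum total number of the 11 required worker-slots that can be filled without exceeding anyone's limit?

Total capacity across all bakers is 2+2+1+1+1+2 = 9, and 11 slots are needed, so at most 9 can be filled.
An assignment achieving 9: Oct 7→Abara, Oct 9→Haddad+Tanaka, Oct 11→Quispe, Oct 12→Quispe, Oct 13→Nakamura, Oct 14→Abara, Oct 15→Nakamura+Wu.
Loads: Abara 2/2, Nakamura 2/2, Haddad 1/1, Wu 1/1, Tanaka 1/1, Quispe 2/2.

9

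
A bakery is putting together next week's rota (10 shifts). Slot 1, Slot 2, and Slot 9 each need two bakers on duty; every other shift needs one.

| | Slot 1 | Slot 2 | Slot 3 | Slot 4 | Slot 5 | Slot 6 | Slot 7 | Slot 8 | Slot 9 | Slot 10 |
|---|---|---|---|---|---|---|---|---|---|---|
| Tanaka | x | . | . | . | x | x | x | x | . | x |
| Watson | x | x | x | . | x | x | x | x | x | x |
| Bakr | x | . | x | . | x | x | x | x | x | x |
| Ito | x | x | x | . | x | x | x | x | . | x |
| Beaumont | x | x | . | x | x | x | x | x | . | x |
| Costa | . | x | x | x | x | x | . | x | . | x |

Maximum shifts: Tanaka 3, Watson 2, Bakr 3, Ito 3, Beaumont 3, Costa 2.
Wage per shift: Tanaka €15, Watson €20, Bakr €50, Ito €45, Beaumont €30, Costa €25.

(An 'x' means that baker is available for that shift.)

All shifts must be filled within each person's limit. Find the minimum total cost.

Slot 9 can only be covered by Watson and Bakr, so that assignment is forced.
Picking the cheapest available baker for each shift independently would cost €270, but that ignores the shift limits.
An optimal schedule: Slot 1→Beaumont+Ito, Slot 2→Costa+Beaumont, Slot 3→Watson, Slot 4→Costa, Slot 5→Tanaka, Slot 6→Tanaka, Slot 7→Tanaka, Slot 8→Beaumont, Slot 9→Watson+Bakr, Slot 10→Ito.
Total: 30 + 45 + 25 + 30 + 20 + 25 + 15 + 15 + 15 + 30 + 20 + 50 + 45 = €365.

€365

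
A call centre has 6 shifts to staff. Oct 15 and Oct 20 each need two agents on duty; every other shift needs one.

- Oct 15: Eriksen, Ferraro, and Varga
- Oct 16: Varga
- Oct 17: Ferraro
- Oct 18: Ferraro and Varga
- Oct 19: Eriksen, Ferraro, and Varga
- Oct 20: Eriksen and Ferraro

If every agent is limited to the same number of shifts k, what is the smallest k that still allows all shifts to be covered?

3

With 3 agents and 8 worker-slots to fill, someone must work at least ⌈8/3⌉ = 3 shifts, so k ≥ 3.
k = 3 works: Oct 15→Eriksen+Varga, Oct 16→Varga, Oct 17→Ferraro, Oct 18→Ferraro, Oct 19→Eriksen, Oct 20→Eriksen+Ferraro.
Loads: Eriksen 3, Ferraro 3, Varga 2 — all ≤ 3.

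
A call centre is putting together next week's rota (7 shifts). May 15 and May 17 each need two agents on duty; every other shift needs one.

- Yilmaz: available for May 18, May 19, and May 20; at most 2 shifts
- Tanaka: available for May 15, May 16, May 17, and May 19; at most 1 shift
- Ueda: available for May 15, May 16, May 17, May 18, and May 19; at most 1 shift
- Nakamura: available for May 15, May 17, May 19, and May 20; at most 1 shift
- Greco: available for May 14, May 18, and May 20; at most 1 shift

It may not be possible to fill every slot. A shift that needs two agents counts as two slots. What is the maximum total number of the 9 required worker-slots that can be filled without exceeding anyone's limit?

6

Total capacity across all agents is 2+1+1+1+1 = 6, and 9 slots are needed, so at most 6 can be filled.
An assignment achieving 6: May 14→Greco, May 15→Ueda+Nakamura, May 16→Tanaka, May 18→Yilmaz, May 20→Yilmaz.
Loads: Yilmaz 2/2, Tanaka 1/1, Ueda 1/1, Nakamura 1/1, Greco 1/1.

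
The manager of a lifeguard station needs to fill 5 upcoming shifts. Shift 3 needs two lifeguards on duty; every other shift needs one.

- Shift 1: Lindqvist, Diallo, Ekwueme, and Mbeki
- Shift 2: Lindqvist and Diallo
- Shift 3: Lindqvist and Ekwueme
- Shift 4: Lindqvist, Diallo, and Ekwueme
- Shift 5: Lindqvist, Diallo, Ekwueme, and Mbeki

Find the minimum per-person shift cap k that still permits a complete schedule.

2

With 4 lifeguards and 6 worker-slots to fill, someone must work at least ⌈6/4⌉ = 2 shifts, so k ≥ 2.
k = 2 works: Shift 1→Diallo, Shift 2→Lindqvist, Shift 3→Lindqvist+Ekwueme, Shift 4→Diallo, Shift 5→Ekwueme.
Loads: Lindqvist 2, Diallo 2, Ekwueme 2, Mbeki 0 — all ≤ 2.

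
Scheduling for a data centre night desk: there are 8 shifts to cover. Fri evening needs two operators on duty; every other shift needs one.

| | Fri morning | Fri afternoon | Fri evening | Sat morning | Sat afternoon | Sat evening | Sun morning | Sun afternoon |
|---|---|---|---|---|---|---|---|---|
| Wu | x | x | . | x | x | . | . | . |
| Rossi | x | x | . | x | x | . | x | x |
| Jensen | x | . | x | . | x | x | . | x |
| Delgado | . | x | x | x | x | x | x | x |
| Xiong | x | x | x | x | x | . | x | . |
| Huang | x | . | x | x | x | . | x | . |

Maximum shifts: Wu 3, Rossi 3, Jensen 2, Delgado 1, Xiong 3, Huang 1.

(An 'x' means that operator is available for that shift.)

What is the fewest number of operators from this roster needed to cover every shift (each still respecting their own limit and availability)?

4

9 slots to fill and no one can take more than 3, so at least ⌈9/3⌉ = 3 operators are needed.
No set of 3 operators can cover every shift (each such set leaves at least one shift with no one available or exceeds a cap).
Wu, Rossi, Jensen, and Delgado alone can cover everything: Fri morning→Wu, Fri afternoon→Wu, Fri evening→Jensen+Delgado, Sat morning→Wu, Sat afternoon→Rossi, Sat evening→Jensen, Sun morning→Rossi, Sun afternoon→Rossi.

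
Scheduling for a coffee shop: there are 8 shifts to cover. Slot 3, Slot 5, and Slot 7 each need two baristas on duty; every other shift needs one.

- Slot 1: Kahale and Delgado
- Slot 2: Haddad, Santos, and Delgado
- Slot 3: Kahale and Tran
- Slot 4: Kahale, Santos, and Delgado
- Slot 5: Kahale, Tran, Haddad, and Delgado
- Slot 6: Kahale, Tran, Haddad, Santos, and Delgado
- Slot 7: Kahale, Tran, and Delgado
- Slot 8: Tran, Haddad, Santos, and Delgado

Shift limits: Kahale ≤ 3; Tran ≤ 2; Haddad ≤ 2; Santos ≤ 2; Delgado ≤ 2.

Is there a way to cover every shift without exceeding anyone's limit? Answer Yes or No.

Yes

Slot 3 can only be covered by Kahale and Tran, so that assignment is forced.
One valid schedule: Slot 1→Kahale, Slot 2→Haddad, Slot 3→Kahale+Tran, Slot 4→Kahale, Slot 5→Haddad+Delgado, Slot 6→Santos, Slot 7→Tran+Delgado, Slot 8→Santos.
Loads: Kahale 3/3, Tran 2/2, Haddad 2/2, Santos 2/2, Delgado 2/2 — all within limits.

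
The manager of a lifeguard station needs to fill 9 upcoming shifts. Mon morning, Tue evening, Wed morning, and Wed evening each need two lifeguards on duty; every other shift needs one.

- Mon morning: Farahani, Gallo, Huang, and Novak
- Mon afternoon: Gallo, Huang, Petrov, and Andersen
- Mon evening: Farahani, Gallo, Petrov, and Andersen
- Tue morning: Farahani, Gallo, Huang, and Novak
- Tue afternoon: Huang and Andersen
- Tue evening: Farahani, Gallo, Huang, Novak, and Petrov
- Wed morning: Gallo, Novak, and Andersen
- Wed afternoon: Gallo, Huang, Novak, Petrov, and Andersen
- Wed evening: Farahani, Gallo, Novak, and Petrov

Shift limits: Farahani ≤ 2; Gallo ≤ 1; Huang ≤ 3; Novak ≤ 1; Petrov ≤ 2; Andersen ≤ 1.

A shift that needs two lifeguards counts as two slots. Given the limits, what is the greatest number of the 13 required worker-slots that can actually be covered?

10

Total capacity across all lifeguards is 2+1+3+1+2+1 = 10, and 13 slots are needed, so at most 10 can be filled.
An assignment achieving 10: Mon morning→Farahani+Huang, Mon afternoon→Huang, Mon evening→Farahani, Tue afternoon→Huang, Tue evening→Petrov, Wed morning→Gallo+Novak, Wed afternoon→Andersen, Wed evening→Petrov.
Loads: Farahani 2/2, Gallo 1/1, Huang 3/3, Novak 1/1, Petrov 2/2, Andersen 1/1.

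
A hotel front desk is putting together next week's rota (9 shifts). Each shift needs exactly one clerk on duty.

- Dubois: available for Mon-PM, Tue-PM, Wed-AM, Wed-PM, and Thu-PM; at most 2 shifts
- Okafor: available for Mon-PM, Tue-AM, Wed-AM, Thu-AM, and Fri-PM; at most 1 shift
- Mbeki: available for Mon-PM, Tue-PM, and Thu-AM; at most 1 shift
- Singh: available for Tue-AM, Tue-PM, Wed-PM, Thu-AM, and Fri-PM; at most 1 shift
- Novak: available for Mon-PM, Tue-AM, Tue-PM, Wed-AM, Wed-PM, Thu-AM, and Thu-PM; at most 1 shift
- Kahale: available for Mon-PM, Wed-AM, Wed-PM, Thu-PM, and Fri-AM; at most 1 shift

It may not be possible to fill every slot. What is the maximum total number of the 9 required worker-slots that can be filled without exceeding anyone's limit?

7

Total capacity across all clerks is 2+1+1+1+1+1 = 7, and 9 slots are needed, so at most 7 can be filled.
An assignment achieving 7: Tue-AM→Singh, Tue-PM→Dubois, Wed-AM→Novak, Thu-AM→Mbeki, Thu-PM→Dubois, Fri-AM→Kahale, Fri-PM→Okafor.
Loads: Dubois 2/2, Okafor 1/1, Mbeki 1/1, Singh 1/1, Novak 1/1, Kahale 1/1.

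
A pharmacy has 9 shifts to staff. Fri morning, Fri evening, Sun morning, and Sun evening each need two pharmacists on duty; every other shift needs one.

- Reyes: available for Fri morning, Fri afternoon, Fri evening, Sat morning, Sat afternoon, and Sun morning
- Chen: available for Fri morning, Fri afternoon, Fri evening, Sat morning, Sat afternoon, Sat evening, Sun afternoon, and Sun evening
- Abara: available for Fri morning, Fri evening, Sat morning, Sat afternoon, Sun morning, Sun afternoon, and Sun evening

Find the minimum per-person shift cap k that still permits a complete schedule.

5

With 3 pharmacists and 13 worker-slots to fill, someone must work at least ⌈13/3⌉ = 5 shifts, so k ≥ 5.
k = 5 works: Fri morning→Reyes+Chen, Fri afternoon→Reyes, Fri evening→Reyes+Chen, Sat morning→Reyes, Sat afternoon→Abara, Sat evening→Chen, Sun morning→Reyes+Abara, Sun afternoon→Chen, Sun evening→Chen+Abara.
Loads: Reyes 5, Chen 5, Abara 3 — all ≤ 5.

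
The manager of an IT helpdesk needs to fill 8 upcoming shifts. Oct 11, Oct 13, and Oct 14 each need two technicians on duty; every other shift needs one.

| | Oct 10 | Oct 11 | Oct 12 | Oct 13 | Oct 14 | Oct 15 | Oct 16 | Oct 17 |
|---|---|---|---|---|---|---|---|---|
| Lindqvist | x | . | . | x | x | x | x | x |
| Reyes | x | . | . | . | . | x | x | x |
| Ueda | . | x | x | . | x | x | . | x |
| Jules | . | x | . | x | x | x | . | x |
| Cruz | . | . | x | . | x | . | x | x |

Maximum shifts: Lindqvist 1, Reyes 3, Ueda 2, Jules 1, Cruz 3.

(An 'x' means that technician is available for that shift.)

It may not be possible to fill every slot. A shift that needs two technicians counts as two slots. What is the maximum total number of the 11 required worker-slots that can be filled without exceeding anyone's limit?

Total capacity across all technicians is 1+3+2+1+3 = 10, and 11 slots are needed, so at most 10 can be filled.
An assignment achieving 10: Oct 10→Reyes, Oct 11→Ueda+Jules, Oct 12→Cruz, Oct 13→Lindqvist, Oct 14→Ueda+Cruz, Oct 15→Reyes, Oct 16→Reyes, Oct 17→Cruz.
Loads: Lindqvist 1/1, Reyes 3/3, Ueda 2/2, Jules 1/1, Cruz 3/3.

10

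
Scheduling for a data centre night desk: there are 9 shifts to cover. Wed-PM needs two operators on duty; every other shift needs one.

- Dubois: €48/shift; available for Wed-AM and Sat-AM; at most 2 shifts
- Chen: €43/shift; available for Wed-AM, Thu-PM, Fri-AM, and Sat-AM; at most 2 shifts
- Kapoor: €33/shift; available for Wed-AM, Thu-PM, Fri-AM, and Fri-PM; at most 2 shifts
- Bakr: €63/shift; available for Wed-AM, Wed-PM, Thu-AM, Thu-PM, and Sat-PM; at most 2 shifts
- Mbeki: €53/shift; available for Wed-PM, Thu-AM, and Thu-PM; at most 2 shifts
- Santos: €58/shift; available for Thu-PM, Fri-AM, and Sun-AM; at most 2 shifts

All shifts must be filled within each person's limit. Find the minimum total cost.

Wed-PM can only be covered by Bakr and Mbeki, so that assignment is forced.
Fri-PM can only be covered by Kapoor, so that assignment is forced.
Sat-PM can only be covered by Bakr, so that assignment is forced.
Picking the cheapest available operator for each shift independently would cost €465, but that ignores the shift limits.
An optimal schedule: Wed-AM→Dubois, Wed-PM→Mbeki+Bakr, Thu-AM→Mbeki, Thu-PM→Chen, Fri-AM→Kapoor, Fri-PM→Kapoor, Sat-AM→Chen, Sat-PM→Bakr, Sun-AM→Santos.
Total: 48 + 53 + 63 + 53 + 43 + 33 + 33 + 43 + 63 + 58 = €490.

€490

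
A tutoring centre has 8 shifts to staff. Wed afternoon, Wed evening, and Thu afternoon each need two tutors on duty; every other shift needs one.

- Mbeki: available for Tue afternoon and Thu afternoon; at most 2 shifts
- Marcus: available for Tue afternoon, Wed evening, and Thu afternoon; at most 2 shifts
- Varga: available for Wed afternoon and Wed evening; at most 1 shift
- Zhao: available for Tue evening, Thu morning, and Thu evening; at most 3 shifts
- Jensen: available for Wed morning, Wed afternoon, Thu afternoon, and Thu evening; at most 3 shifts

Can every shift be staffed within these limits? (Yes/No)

No

Total capacity is 11 and 11 slots are needed, so capacity alone doesn't rule it out.
Shifts {Wed afternoon, Wed evening} need 4 worker-slots in total, but the tutors available for any of those shifts (Marcus, Varga, and Jensen) can supply at most 3 among them. So no valid schedule exists.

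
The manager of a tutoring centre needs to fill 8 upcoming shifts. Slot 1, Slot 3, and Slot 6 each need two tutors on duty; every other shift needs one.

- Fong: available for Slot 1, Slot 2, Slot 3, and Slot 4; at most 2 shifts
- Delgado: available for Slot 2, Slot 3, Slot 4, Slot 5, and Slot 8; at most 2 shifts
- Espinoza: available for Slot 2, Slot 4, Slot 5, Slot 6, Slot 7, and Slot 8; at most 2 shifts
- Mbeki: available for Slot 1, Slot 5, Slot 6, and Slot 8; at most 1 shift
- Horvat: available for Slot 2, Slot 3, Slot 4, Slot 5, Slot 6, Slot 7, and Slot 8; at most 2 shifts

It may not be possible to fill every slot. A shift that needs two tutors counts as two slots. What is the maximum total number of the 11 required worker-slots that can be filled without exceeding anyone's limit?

Total capacity across all tutors is 2+2+2+1+2 = 9, and 11 slots are needed, so at most 9 can be filled.
An assignment achieving 9: Slot 1→Fong+Mbeki, Slot 2→Delgado, Slot 3→Fong+Delgado, Slot 4→Horvat, Slot 6→Espinoza+Horvat, Slot 7→Espinoza.
Loads: Fong 2/2, Delgado 2/2, Espinoza 2/2, Mbeki 1/1, Horvat 2/2.

9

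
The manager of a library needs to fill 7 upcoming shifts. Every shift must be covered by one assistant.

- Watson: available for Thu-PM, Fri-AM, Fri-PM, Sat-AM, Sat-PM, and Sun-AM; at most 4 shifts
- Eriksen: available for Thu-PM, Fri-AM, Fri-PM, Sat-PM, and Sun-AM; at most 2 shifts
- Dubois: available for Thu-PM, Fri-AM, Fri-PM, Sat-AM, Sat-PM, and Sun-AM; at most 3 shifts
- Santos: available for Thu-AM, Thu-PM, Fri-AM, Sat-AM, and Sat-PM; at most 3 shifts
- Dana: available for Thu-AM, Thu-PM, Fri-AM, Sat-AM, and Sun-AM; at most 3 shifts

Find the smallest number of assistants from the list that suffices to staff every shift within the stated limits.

2

7 slots to fill and no one can take more than 4, so at least ⌈7/4⌉ = 2 assistants are needed.
Watson and Santos alone can cover everything: Thu-AM→Santos, Thu-PM→Watson, Fri-AM→Watson, Fri-PM→Watson, Sat-AM→Santos, Sat-PM→Santos, Sun-AM→Watson.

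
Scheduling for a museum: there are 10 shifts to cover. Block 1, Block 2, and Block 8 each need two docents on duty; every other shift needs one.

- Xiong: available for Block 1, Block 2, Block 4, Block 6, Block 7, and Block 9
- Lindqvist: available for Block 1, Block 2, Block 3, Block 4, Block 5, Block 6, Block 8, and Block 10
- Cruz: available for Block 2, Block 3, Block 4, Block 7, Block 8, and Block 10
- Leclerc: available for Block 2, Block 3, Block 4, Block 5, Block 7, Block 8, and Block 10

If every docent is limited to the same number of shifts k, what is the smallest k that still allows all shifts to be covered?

4

With 4 docents and 13 worker-slots to fill, someone must work at least ⌈13/4⌉ = 4 shifts, so k ≥ 4.
k = 4 works: Block 1→Xiong+Lindqvist, Block 2→Cruz+Leclerc, Block 3→Lindqvist, Block 4→Cruz, Block 5→Lindqvist, Block 6→Xiong, Block 7→Xiong, Block 8→Lindqvist+Cruz, Block 9→Xiong, Block 10→Cruz.
Loads: Xiong 4, Lindqvist 4, Cruz 4, Leclerc 1 — all ≤ 4.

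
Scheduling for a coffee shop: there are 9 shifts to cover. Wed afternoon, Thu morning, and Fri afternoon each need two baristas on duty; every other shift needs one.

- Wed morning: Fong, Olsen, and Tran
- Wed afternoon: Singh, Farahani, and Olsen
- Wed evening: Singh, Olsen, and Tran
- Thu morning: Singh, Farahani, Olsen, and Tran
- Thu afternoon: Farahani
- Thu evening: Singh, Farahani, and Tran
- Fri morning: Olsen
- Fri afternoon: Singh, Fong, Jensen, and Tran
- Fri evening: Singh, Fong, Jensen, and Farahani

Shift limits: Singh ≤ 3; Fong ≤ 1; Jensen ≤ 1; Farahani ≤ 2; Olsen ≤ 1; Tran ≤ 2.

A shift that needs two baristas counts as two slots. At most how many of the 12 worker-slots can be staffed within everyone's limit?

Total capacity across all baristas is 3+1+1+2+1+2 = 10, and 12 slots are needed, so at most 10 can be filled.
An assignment achieving 10: Wed morning→Fong, Wed afternoon→Singh+Farahani, Wed evening→Singh, Thu morning→Tran, Thu afternoon→Farahani, Thu evening→Singh, Fri morning→Olsen, Fri afternoon→Jensen+Tran.
Loads: Singh 3/3, Fong 1/1, Jensen 1/1, Farahani 2/2, Olsen 1/1, Tran 2/2.

10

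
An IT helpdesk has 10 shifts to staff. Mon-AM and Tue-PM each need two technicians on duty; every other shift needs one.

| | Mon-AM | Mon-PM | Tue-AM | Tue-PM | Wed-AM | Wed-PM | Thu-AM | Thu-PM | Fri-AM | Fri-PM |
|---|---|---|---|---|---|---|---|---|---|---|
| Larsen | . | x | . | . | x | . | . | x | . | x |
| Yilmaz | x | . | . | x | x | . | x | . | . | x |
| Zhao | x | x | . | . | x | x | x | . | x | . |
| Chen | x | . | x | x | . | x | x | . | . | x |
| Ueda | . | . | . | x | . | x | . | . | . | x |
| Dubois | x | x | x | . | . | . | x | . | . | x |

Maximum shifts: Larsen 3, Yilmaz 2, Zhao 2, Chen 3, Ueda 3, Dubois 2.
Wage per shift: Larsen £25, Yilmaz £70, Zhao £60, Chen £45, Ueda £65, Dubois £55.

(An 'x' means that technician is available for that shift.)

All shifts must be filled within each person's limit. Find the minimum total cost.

£570

Thu-PM can only be covered by Larsen, so that assignment is forced.
Fri-AM can only be covered by Zhao, so that assignment is forced.
Picking the cheapest available technician for each shift independently would cost £505, but that ignores the shift limits.
An optimal schedule: Mon-AM→Dubois+Zhao, Mon-PM→Larsen, Tue-AM→Chen, Tue-PM→Chen+Ueda, Wed-AM→Larsen, Wed-PM→Chen, Thu-AM→Dubois, Thu-PM→Larsen, Fri-AM→Zhao, Fri-PM→Ueda.
Total: 55 + 60 + 25 + 45 + 45 + 65 + 25 + 45 + 55 + 25 + 60 + 65 = £570.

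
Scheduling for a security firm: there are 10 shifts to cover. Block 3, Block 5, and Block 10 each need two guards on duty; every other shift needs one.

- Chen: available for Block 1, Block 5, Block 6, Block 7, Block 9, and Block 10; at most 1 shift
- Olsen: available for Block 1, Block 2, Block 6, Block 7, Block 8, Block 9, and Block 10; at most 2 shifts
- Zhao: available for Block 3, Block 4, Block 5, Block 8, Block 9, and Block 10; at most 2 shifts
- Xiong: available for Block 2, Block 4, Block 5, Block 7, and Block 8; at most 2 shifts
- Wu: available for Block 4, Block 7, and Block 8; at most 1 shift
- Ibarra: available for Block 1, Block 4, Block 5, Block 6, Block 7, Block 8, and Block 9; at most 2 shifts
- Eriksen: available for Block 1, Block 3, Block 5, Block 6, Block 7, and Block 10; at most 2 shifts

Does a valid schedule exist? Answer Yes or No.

No

Total capacity is 1+2+2+2+1+2+2 = 12 but 13 worker-slots are needed — infeasible.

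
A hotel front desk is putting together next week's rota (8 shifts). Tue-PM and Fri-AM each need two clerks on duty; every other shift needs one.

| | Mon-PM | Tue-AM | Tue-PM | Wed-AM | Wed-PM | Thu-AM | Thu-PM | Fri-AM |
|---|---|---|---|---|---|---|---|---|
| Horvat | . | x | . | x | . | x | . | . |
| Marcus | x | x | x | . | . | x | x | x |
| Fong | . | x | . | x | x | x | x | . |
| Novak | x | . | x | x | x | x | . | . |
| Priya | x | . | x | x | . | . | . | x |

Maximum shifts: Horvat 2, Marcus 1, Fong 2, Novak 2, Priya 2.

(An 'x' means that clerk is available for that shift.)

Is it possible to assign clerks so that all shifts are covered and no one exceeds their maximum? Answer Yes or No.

Total capacity is 2+1+2+2+2 = 9 but 10 worker-slots are needed — infeasible.

No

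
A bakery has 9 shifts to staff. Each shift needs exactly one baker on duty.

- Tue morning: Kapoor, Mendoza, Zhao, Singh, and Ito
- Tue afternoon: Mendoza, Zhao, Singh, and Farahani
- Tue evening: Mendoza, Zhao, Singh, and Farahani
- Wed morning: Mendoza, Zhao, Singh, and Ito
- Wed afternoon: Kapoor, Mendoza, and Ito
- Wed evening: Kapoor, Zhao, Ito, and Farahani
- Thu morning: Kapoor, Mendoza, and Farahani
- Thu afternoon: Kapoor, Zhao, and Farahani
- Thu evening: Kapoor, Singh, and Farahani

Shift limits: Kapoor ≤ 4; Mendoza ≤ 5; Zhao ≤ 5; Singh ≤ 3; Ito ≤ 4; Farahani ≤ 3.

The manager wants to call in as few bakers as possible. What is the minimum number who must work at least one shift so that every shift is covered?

9 slots to fill and no one can take more than 5, so at least ⌈9/5⌉ = 2 bakers are needed.
Kapoor and Mendoza alone can cover everything: Tue morning→Kapoor, Tue afternoon→Mendoza, Tue evening→Mendoza, Wed morning→Mendoza, Wed afternoon→Mendoza, Wed evening→Kapoor, Thu morning→Mendoza, Thu afternoon→Kapoor, Thu evening→Kapoor.

2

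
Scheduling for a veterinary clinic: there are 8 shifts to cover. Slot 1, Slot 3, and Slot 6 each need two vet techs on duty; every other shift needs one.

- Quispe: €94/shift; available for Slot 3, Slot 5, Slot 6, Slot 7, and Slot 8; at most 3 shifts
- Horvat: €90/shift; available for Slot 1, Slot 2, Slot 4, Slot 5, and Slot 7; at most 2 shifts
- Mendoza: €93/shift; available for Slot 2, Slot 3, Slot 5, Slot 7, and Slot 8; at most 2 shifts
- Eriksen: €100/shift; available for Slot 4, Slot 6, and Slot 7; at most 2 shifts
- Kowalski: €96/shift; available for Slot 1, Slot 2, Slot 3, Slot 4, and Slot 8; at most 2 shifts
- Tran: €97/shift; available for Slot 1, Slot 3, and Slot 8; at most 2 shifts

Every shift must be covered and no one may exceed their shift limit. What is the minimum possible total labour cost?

€1037

Slot 6 can only be covered by Quispe and Eriksen, so that assignment is forced.
Picking the cheapest available vet tech for each shift independently would cost €1020, but that ignores the shift limits.
An optimal schedule: Slot 1→Horvat+Kowalski, Slot 2→Horvat, Slot 3→Quispe+Tran, Slot 4→Kowalski, Slot 5→Mendoza, Slot 6→Quispe+Eriksen, Slot 7→Mendoza, Slot 8→Quispe.
Total: 90 + 96 + 90 + 94 + 97 + 96 + 93 + 94 + 100 + 93 + 94 = €1037.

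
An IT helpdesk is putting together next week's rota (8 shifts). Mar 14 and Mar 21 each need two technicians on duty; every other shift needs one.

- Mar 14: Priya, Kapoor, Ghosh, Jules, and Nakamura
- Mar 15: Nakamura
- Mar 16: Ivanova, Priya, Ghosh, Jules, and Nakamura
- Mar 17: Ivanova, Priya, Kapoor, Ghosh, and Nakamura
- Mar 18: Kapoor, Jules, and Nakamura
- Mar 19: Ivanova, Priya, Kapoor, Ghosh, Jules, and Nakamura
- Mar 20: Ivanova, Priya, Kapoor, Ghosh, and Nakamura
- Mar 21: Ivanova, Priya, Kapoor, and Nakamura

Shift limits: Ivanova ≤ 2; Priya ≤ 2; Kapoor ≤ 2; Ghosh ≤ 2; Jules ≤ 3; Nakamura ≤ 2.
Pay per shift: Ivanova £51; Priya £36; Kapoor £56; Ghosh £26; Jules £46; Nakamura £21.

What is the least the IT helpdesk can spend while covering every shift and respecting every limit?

Mar 15 can only be covered by Nakamura, so that assignment is forced.
Picking the cheapest available technician for each shift independently would cost £230, but that ignores the shift limits.
An optimal schedule: Mar 14→Priya+Jules, Mar 15→Nakamura, Mar 16→Jules, Mar 17→Ghosh, Mar 18→Nakamura, Mar 19→Jules, Mar 20→Ghosh, Mar 21→Priya+Ivanova.
Total: 36 + 46 + 21 + 46 + 26 + 21 + 46 + 26 + 36 + 51 = £355.

£355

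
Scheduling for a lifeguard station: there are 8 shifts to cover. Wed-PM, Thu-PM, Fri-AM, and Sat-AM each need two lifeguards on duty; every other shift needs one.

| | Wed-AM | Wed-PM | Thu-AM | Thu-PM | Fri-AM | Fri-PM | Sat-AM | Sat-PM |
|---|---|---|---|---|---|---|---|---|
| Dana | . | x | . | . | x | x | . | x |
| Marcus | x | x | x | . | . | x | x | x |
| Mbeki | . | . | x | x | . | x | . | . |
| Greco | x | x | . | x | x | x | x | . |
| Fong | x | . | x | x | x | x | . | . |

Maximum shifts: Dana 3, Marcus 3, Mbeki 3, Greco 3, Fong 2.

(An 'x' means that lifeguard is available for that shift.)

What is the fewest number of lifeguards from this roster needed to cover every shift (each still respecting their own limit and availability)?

12 slots to fill and no one can take more than 3, so at least ⌈12/3⌉ = 4 lifeguards are needed.
Dana, Marcus, Mbeki, and Greco alone can cover everything: Wed-AM→Marcus, Wed-PM→Dana+Marcus, Thu-AM→Mbeki, Thu-PM→Mbeki+Greco, Fri-AM→Dana+Greco, Fri-PM→Mbeki, Sat-AM→Marcus+Greco, Sat-PM→Dana.

4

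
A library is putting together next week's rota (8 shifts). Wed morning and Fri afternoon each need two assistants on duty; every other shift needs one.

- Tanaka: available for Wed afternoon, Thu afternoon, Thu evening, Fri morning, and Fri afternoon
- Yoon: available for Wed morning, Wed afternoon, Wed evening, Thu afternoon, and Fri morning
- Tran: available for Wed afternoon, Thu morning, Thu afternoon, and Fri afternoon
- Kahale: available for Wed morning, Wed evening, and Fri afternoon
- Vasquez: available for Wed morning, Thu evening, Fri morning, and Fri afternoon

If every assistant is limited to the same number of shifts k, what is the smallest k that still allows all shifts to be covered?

With 5 assistants and 10 worker-slots to fill, someone must work at least ⌈10/5⌉ = 2 shifts, so k ≥ 2.
k = 2 works: Wed morning→Yoon+Kahale, Wed afternoon→Tanaka, Wed evening→Yoon, Thu morning→Tran, Thu afternoon→Tran, Thu evening→Tanaka, Fri morning→Vasquez, Fri afternoon→Kahale+Vasquez.
Loads: Tanaka 2, Yoon 2, Tran 2, Kahale 2, Vasquez 2 — all ≤ 2.

2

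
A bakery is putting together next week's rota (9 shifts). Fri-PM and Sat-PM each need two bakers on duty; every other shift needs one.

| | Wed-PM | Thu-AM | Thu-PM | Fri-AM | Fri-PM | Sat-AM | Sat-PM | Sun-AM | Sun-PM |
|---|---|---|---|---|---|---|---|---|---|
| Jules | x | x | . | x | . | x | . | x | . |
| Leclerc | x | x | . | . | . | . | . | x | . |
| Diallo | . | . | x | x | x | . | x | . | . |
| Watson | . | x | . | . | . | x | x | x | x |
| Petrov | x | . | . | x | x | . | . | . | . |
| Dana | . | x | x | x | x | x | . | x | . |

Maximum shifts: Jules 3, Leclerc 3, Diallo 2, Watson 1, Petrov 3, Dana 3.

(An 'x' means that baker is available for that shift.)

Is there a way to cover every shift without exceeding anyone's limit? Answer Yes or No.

Total capacity is 15 and 11 slots are needed, so capacity alone doesn't rule it out.
Shifts {Sat-PM, Sun-PM} need 3 worker-slots in total, but the bakers available for any of those shifts (Diallo and Watson) can supply at most 2 among them. So no valid schedule exists.

No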